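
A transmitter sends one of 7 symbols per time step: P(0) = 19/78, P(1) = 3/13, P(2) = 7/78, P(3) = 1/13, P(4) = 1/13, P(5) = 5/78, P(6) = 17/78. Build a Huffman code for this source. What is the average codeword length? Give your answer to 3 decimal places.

2.615 bits/symbol

Repeatedly combine the two least-probable nodes; the expected code length is the sum of the merged weights.
merge 5/78 + 1/13 → 11/78
merge 1/13 + 7/78 → 1/6
merge 11/78 + 1/6 → 4/13
merge 17/78 + 3/13 → 35/78
merge 19/78 + 4/13 → 43/78
merge 35/78 + 43/78 → 1
L = 11/78 + 1/6 + 4/13 + 35/78 + 43/78 + 1 = 34/13 ≈ 2.615 bits/symbol.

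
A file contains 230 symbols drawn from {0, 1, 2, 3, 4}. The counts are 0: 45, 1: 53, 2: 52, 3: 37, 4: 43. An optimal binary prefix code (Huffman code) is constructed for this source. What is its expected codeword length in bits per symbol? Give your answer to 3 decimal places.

Probabilities are the counts divided by 230.
Repeatedly combine the two least-probable nodes; the expected code length is the sum of the merged weights.
merge 37/230 + 43/230 → 8/23
merge 9/46 + 26/115 → 97/230
merge 53/230 + 8/23 → 133/230
merge 97/230 + 133/230 → 1
L = 8/23 + 97/230 + 133/230 + 1 = 54/23 ≈ 2.348 bits/symbol.

2.348 bits/symbol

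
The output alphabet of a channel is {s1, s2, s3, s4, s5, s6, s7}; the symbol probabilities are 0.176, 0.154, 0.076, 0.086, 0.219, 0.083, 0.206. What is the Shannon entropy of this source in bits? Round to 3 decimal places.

2.691 bits

H = −Σ pᵢ log₂ pᵢ.
−0.176·log₂(0.176) = 0.4411
−0.154·log₂(0.154) = 0.4156
−0.076·log₂(0.076) = 0.2826
−0.086·log₂(0.086) = 0.3044
−0.219·log₂(0.219) = 0.4798
−0.083·log₂(0.083) = 0.2980
−0.206·log₂(0.206) = 0.4695
Sum ≈ 2.6911 → 2.691 bits.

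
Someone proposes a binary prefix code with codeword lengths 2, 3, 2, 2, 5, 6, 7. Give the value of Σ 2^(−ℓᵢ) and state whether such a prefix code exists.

0.9296875; yes

With common denominator 2^7 = 128: Σ 2^(−ℓᵢ) = 32/128 + 16/128 + 32/128 + 32/128 + 4/128 + 2/128 + 1/128 = 119/128 = 0.9296875.
Kraft's inequality requires Σ ≤ 1; here Σ = 0.9296875 ≤ 1, so such a prefix code exists.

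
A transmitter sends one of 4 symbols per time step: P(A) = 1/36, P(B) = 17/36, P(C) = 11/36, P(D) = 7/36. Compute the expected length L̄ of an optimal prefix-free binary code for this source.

1.75 bits/symbol

Repeatedly combine the two least-probable nodes; the expected code length is the sum of the merged weights.
merge 1/36 + 7/36 → 2/9
merge 2/9 + 11/36 → 19/36
merge 17/36 + 19/36 → 1
L = 2/9 + 19/36 + 1 = 7/4 = 1.75 bits/symbol.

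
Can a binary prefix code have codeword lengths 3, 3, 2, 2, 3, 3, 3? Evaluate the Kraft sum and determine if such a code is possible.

With common denominator 2^3 = 8: Σ 2^(−ℓᵢ) = 1/8 + 1/8 + 2/8 + 2/8 + 1/8 + 1/8 + 1/8 = 9/8 = 1.125.
Kraft's inequality requires Σ ≤ 1; here Σ = 1.125 > 1, so no such prefix code exists.

1.125; no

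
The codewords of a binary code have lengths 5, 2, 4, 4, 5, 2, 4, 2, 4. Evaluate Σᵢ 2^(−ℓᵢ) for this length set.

With common denominator 2^5 = 32: Σ 2^(−ℓᵢ) = 1/32 + 8/32 + 2/32 + 2/32 + 1/32 + 8/32 + 2/32 + 8/32 + 2/32 = 34/32 = 1.0625.

1.0625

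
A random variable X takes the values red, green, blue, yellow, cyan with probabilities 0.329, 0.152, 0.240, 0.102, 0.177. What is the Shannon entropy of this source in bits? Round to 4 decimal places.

H = −Σ pᵢ log₂ pᵢ.
−0.329·log₂(0.329) = 0.5277
−0.152·log₂(0.152) = 0.4131
−0.240·log₂(0.240) = 0.4941
−0.102·log₂(0.102) = 0.3359
−0.177·log₂(0.177) = 0.4422
Sum ≈ 2.2130 → 2.2130 bits.

2.2130 bits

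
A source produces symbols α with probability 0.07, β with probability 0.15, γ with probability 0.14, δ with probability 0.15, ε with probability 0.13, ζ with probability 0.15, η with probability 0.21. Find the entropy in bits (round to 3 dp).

H = −Σ pᵢ log₂ pᵢ.
−0.07·log₂(0.07) = 0.2686
−0.15·log₂(0.15) = 0.4105
−0.14·log₂(0.14) = 0.3971
−0.15·log₂(0.15) = 0.4105
−0.13·log₂(0.13) = 0.3826
−0.15·log₂(0.15) = 0.4105
−0.21·log₂(0.21) = 0.4728
Sum ≈ 2.7528 → 2.753 bits.

2.753 bits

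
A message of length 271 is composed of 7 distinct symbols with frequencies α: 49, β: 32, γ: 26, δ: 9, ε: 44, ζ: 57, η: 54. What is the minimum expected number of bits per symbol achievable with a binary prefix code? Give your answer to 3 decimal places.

Probabilities are the counts divided by 271.
Repeatedly combine the two least-probable nodes; the expected code length is the sum of the merged weights.
merge 9/271 + 26/271 → 35/271
merge 32/271 + 35/271 → 67/271
merge 44/271 + 49/271 → 93/271
merge 54/271 + 57/271 → 111/271
merge 67/271 + 93/271 → 160/271
merge 111/271 + 160/271 → 1
L = 35/271 + 67/271 + 93/271 + 111/271 + 160/271 + 1 = 737/271 ≈ 2.720 bits/symbol.

2.720 bits/symbol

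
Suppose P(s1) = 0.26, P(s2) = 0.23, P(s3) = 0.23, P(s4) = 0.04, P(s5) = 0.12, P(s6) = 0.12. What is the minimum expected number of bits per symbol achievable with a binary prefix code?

2.44 bits/symbol

Repeatedly combine the two least-probable nodes; the expected code length is the sum of the merged weights.
merge 1/25 + 3/25 → 4/25
merge 3/25 + 4/25 → 7/25
merge 23/100 + 23/100 → 23/50
merge 13/50 + 7/25 → 27/50
merge 23/50 + 27/50 → 1
L = 4/25 + 7/25 + 23/50 + 27/50 + 1 = 61/25 = 2.44 bits/symbol.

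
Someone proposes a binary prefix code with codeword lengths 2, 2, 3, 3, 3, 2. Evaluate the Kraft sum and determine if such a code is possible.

1.125; no

With common denominator 2^3 = 8: Σ 2^(−ℓᵢ) = 2/8 + 2/8 + 1/8 + 1/8 + 1/8 + 2/8 = 9/8 = 1.125.
Kraft's inequality requires Σ ≤ 1; here Σ = 1.125 > 1, so no such prefix code exists.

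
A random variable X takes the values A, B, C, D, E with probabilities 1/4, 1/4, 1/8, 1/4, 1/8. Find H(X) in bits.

2.25 bits

Each probability is a power of 1/2, so log₂(1/p) is an integer.
H = Σ p·log₂(1/p) = 1/4·2 + 1/4·2 + 1/8·3 + 1/4·2 + 1/8·3 = 2.25 bits.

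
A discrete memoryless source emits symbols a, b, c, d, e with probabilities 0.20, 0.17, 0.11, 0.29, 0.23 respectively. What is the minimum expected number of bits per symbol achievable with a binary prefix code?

2.28 bits/symbol

Repeatedly combine the two least-probable nodes; the expected code length is the sum of the merged weights.
merge 11/100 + 17/100 → 7/25
merge 1/5 + 23/100 → 43/100
merge 7/25 + 29/100 → 57/100
merge 43/100 + 57/100 → 1
L = 7/25 + 43/100 + 57/100 + 1 = 57/25 = 2.28 bits/symbol.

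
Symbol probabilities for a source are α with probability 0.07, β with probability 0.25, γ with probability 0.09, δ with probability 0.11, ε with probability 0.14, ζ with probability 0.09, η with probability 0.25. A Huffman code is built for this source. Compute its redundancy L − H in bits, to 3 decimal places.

0.019 bits

Entropy H = −Σ p log₂ p ≈ 2.6413 bits.
Huffman merges: 7/100+9/100→4/25; 9/100+11/100→1/5; 7/50+4/25→3/10; 1/5+1/4→9/20; 1/4+3/10→11/20; 9/20+11/20→1. L = 133/50 ≈ 2.6600.
L − H = 2.6600 − 2.6413 = 0.019 bits.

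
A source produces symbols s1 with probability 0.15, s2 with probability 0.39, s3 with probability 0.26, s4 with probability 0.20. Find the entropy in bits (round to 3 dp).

H = −Σ pᵢ log₂ pᵢ.
−0.15·log₂(0.15) = 0.4105
−0.39·log₂(0.39) = 0.5298
−0.26·log₂(0.26) = 0.5053
−0.20·log₂(0.20) = 0.4644
Sum ≈ 1.9100 → 1.910 bits.

1.910 bits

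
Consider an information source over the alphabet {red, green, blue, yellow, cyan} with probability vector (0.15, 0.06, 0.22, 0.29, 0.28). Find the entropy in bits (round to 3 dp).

2.167 bits

H = −Σ pᵢ log₂ pᵢ.
−0.15·log₂(0.15) = 0.4105
−0.06·log₂(0.06) = 0.2435
−0.22·log₂(0.22) = 0.4806
−0.29·log₂(0.29) = 0.5179
−0.28·log₂(0.28) = 0.5142
Sum ≈ 2.1668 → 2.167 bits.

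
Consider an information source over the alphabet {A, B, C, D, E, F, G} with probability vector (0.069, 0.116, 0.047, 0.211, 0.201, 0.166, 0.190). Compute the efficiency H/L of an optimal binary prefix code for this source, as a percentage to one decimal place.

98.3%

Entropy H = −Σ p log₂ p ≈ 2.6582 bits.
Huffman merges: 47/1000+69/1000→29/250; 29/250+29/250→29/125; 83/500+19/100→89/250; 201/1000+211/1000→103/250; 29/125+89/250→147/250; 103/250+147/250→1. L = 338/125 ≈ 2.7040.
Efficiency = H/L = 2.6582/2.7040 = 98.3%.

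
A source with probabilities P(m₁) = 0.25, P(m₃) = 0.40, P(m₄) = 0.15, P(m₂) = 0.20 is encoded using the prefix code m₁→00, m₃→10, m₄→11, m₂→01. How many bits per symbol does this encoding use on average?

L̄ = Σ pᵢ·ℓᵢ = 0.25·2 + 0.40·2 + 0.15·2 + 0.20·2 = 2 bits/symbol.

2 bits/symbol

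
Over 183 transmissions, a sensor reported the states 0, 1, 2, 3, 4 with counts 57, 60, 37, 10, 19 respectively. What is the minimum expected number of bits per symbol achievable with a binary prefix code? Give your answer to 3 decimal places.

2.158 bits/symbol

Probabilities are the counts divided by 183.
Repeatedly combine the two least-probable nodes; the expected code length is the sum of the merged weights.
merge 10/183 + 19/183 → 29/183
merge 29/183 + 37/183 → 22/61
merge 19/61 + 20/61 → 39/61
merge 22/61 + 39/61 → 1
L = 29/183 + 22/61 + 39/61 + 1 = 395/183 ≈ 2.158 bits/symbol.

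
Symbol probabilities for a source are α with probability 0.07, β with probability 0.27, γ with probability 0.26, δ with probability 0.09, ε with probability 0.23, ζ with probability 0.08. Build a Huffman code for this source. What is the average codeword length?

Repeatedly combine the two least-probable nodes; the expected code length is the sum of the merged weights.
merge 7/100 + 2/25 → 3/20
merge 9/100 + 3/20 → 6/25
merge 23/100 + 6/25 → 47/100
merge 13/50 + 27/100 → 53/100
merge 47/100 + 53/100 → 1
L = 3/20 + 6/25 + 47/100 + 53/100 + 1 = 239/100 = 2.39 bits/symbol.

2.39 bits/symbol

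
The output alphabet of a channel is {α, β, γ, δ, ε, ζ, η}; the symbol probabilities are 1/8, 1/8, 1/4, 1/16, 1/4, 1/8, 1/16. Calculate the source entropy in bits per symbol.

Each probability is a power of 1/2, so log₂(1/p) is an integer.
H = Σ p·log₂(1/p) = 1/8·3 + 1/8·3 + 1/4·2 + 1/16·4 + 1/4·2 + 1/8·3 + 1/16·4 = 2.625 bits.

2.625 bits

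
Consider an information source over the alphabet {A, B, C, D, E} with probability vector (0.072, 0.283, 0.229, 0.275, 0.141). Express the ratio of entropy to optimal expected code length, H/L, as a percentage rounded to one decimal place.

98.8%

Entropy H = −Σ p log₂ p ≈ 2.1864 bits.
Huffman merges: 9/125+141/1000→213/1000; 213/1000+229/1000→221/500; 11/40+283/1000→279/500; 221/500+279/500→1. L = 2213/1000 ≈ 2.2130.
Efficiency = H/L = 2.1864/2.2130 = 98.8%.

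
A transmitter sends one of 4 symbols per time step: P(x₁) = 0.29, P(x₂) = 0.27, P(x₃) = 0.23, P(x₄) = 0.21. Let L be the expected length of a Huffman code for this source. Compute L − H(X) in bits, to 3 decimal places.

Entropy H = −Σ p log₂ p ≈ 1.9884 bits.
Huffman merges: 21/100+23/100→11/25; 27/100+29/100→14/25; 11/25+14/25→1. L = 2 ≈ 2.0000.
L − H = 2.0000 − 1.9884 = 0.012 bits.

0.012 bits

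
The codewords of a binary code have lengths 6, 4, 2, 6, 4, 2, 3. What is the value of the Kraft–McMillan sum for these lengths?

With common denominator 2^6 = 64: Σ 2^(−ℓᵢ) = 1/64 + 4/64 + 16/64 + 1/64 + 4/64 + 16/64 + 8/64 = 50/64 = 0.78125.

0.78125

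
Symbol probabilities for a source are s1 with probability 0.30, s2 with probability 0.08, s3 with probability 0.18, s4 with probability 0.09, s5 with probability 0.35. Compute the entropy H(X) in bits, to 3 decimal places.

H = −Σ pᵢ log₂ pᵢ.
−0.30·log₂(0.30) = 0.5211
−0.08·log₂(0.08) = 0.2915
−0.18·log₂(0.18) = 0.4453
−0.09·log₂(0.09) = 0.3127
−0.35·log₂(0.35) = 0.5301
Sum ≈ 2.1007 → 2.101 bits.

2.101 bits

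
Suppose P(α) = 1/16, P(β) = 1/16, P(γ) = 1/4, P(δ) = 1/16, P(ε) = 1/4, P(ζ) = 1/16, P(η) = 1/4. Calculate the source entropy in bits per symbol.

Each probability is a power of 1/2, so log₂(1/p) is an integer.
H = Σ p·log₂(1/p) = 1/16·4 + 1/16·4 + 1/4·2 + 1/16·4 + 1/4·2 + 1/16·4 + 1/4·2 = 2.5 bits.

2.5 bits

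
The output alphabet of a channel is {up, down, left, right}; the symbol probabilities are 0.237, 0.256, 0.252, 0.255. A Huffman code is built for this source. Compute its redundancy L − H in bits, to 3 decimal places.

Entropy H = −Σ p log₂ p ≈ 1.9993 bits.
Huffman merges: 237/1000+63/250→489/1000; 51/200+32/125→511/1000; 489/1000+511/1000→1. L = 2 ≈ 2.0000.
L − H = 2.0000 − 1.9993 = 0.001 bits.

0.001 bits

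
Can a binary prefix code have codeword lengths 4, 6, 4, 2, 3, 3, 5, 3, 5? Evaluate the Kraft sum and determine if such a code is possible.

0.828125; yes

With common denominator 2^6 = 64: Σ 2^(−ℓᵢ) = 4/64 + 1/64 + 4/64 + 16/64 + 8/64 + 8/64 + 2/64 + 8/64 + 2/64 = 53/64 = 0.828125.
Kraft's inequality requires Σ ≤ 1; here Σ = 0.828125 ≤ 1, so such a prefix code exists.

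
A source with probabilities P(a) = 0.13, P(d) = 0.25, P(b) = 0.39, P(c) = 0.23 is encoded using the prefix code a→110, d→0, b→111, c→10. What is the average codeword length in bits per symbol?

2.27 bits/symbol

L̄ = Σ pᵢ·ℓᵢ = 0.13·3 + 0.25·1 + 0.39·3 + 0.23·2 = 2.27 bits/symbol.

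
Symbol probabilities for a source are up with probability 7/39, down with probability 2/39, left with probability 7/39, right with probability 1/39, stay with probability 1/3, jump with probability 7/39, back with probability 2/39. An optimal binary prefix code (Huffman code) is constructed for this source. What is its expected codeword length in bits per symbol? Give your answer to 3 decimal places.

Repeatedly combine the two least-probable nodes; the expected code length is the sum of the merged weights.
merge 1/39 + 2/39 → 1/13
merge 2/39 + 1/13 → 5/39
merge 5/39 + 7/39 → 4/13
merge 7/39 + 7/39 → 14/39
merge 4/13 + 1/3 → 25/39
merge 14/39 + 25/39 → 1
L = 1/13 + 5/39 + 4/13 + 14/39 + 25/39 + 1 = 98/39 ≈ 2.513 bits/symbol.

2.513 bits/symbol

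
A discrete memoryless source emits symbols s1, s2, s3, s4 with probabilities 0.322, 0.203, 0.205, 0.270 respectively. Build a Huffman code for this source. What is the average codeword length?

Repeatedly combine the two least-probable nodes; the expected code length is the sum of the merged weights.
merge 203/1000 + 41/200 → 51/125
merge 27/100 + 161/500 → 74/125
merge 51/125 + 74/125 → 1
L = 51/125 + 74/125 + 1 = 2 bits/symbol.

2 bits/symbol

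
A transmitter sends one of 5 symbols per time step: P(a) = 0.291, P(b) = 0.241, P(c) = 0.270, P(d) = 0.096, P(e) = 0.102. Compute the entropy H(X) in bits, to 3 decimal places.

2.183 bits

H = −Σ pᵢ log₂ pᵢ.
−0.291·log₂(0.291) = 0.5182
−0.241·log₂(0.241) = 0.4947
−0.270·log₂(0.270) = 0.5100
−0.096·log₂(0.096) = 0.3246
−0.102·log₂(0.102) = 0.3359
Sum ≈ 2.1835 → 2.183 bits.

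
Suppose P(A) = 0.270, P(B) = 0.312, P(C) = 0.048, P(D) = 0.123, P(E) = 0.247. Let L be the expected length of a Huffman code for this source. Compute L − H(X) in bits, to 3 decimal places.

Entropy H = −Σ p log₂ p ≈ 2.1147 bits.
Huffman merges: 6/125+123/1000→171/1000; 171/1000+247/1000→209/500; 27/100+39/125→291/500; 209/500+291/500→1. L = 2171/1000 ≈ 2.1710.
L − H = 2.1710 − 2.1147 = 0.056 bits.

0.056 bits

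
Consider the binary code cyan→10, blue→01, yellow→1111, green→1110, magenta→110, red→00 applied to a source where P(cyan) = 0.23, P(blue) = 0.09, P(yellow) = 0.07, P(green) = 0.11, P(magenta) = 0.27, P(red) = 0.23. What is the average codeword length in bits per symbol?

2.63 bits/symbol

L̄ = Σ pᵢ·ℓᵢ = 0.23·2 + 0.09·2 + 0.07·4 + 0.11·4 + 0.27·3 + 0.23·2 = 2.63 bits/symbol.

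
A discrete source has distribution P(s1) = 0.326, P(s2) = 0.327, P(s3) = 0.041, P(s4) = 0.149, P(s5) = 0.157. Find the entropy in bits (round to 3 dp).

2.072 bits

H = −Σ pᵢ log₂ pᵢ.
−0.326·log₂(0.326) = 0.5272
−0.327·log₂(0.327) = 0.5273
−0.041·log₂(0.041) = 0.1889
−0.149·log₂(0.149) = 0.4092
−0.157·log₂(0.157) = 0.4194
Sum ≈ 2.0720 → 2.072 bits.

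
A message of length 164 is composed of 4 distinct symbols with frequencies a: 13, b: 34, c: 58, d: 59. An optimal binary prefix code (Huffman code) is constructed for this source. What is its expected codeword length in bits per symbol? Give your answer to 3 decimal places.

1.927 bits/symbol

Probabilities are the counts divided by 164.
Repeatedly combine the two least-probable nodes; the expected code length is the sum of the merged weights.
merge 13/164 + 17/82 → 47/164
merge 47/164 + 29/82 → 105/164
merge 59/164 + 105/164 → 1
L = 47/164 + 105/164 + 1 = 79/41 ≈ 1.927 bits/symbol.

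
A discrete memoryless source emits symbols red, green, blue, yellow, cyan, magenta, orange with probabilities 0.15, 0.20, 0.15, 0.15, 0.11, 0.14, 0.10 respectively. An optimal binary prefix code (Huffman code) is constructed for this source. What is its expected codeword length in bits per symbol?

Repeatedly combine the two least-probable nodes; the expected code length is the sum of the merged weights.
merge 1/10 + 11/100 → 21/100
merge 7/50 + 3/20 → 29/100
merge 3/20 + 3/20 → 3/10
merge 1/5 + 21/100 → 41/100
merge 29/100 + 3/10 → 59/100
merge 41/100 + 59/100 → 1
L = 21/100 + 29/100 + 3/10 + 41/100 + 59/100 + 1 = 14/5 = 2.8 bits/symbol.

2.8 bits/symbol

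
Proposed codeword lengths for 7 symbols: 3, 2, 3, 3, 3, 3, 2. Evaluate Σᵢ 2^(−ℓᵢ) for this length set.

1.125

With common denominator 2^3 = 8: Σ 2^(−ℓᵢ) = 1/8 + 2/8 + 1/8 + 1/8 + 1/8 + 1/8 + 2/8 = 9/8 = 1.125.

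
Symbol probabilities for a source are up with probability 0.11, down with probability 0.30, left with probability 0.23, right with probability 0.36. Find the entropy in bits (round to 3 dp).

H = −Σ pᵢ log₂ pᵢ.
−0.11·log₂(0.11) = 0.3503
−0.30·log₂(0.30) = 0.5211
−0.23·log₂(0.23) = 0.4877
−0.36·log₂(0.36) = 0.5306
Sum ≈ 1.8897 → 1.890 bits.

1.890 bits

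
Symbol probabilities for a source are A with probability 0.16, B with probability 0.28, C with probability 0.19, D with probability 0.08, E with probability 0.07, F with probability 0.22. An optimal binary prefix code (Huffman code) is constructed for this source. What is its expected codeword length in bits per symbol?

2.46 bits/symbol

Repeatedly combine the two least-probable nodes; the expected code length is the sum of the merged weights.
merge 7/100 + 2/25 → 3/20
merge 3/20 + 4/25 → 31/100
merge 19/100 + 11/50 → 41/100
merge 7/25 + 31/100 → 59/100
merge 41/100 + 59/100 → 1
L = 3/20 + 31/100 + 41/100 + 59/100 + 1 = 123/50 = 2.46 bits/symbol.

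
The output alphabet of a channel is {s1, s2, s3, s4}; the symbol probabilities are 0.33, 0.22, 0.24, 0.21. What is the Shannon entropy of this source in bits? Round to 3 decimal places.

H = −Σ pᵢ log₂ pᵢ.
−0.33·log₂(0.33) = 0.5278
−0.22·log₂(0.22) = 0.4806
−0.24·log₂(0.24) = 0.4941
−0.21·log₂(0.21) = 0.4728
Sum ≈ 1.9754 → 1.975 bits.

1.975 bits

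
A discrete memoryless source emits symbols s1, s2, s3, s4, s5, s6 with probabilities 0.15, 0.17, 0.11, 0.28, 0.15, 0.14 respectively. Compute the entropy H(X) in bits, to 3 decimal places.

H = −Σ pᵢ log₂ pᵢ.
−0.15·log₂(0.15) = 0.4105
−0.17·log₂(0.17) = 0.4346
−0.11·log₂(0.11) = 0.3503
−0.28·log₂(0.28) = 0.5142
−0.15·log₂(0.15) = 0.4105
−0.14·log₂(0.14) = 0.3971
Sum ≈ 2.5173 → 2.517 bits.

2.517 bits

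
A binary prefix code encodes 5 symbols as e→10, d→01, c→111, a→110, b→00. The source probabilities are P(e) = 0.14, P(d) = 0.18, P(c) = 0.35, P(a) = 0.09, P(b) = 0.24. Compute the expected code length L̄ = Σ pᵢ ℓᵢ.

L̄ = Σ pᵢ·ℓᵢ = 0.14·2 + 0.18·2 + 0.35·3 + 0.09·3 + 0.24·2 = 2.44 bits/symbol.

2.44 bits/symbol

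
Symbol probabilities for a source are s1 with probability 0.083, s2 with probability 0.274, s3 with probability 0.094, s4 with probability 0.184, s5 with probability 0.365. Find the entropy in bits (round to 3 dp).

2.111 bits

H = −Σ pᵢ log₂ pᵢ.
−0.083·log₂(0.083) = 0.2980
−0.274·log₂(0.274) = 0.5118
−0.094·log₂(0.094) = 0.3207
−0.184·log₂(0.184) = 0.4494
−0.365·log₂(0.365) = 0.5307
Sum ≈ 2.1105 → 2.111 bits.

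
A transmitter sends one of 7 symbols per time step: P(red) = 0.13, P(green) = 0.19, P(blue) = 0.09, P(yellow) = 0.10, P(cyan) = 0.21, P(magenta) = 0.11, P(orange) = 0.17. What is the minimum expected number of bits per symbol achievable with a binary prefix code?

2.79 bits/symbol

Repeatedly combine the two least-probable nodes; the expected code length is the sum of the merged weights.
merge 9/100 + 1/10 → 19/100
merge 11/100 + 13/100 → 6/25
merge 17/100 + 19/100 → 9/25
merge 19/100 + 21/100 → 2/5
merge 6/25 + 9/25 → 3/5
merge 2/5 + 3/5 → 1
L = 19/100 + 6/25 + 9/25 + 2/5 + 3/5 + 1 = 279/100 = 2.79 bits/symbol.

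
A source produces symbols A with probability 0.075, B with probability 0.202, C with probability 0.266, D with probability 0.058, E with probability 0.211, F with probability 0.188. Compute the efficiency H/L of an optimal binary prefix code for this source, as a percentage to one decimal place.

Entropy H = −Σ p log₂ p ≈ 2.4198 bits.
Huffman merges: 29/500+3/40→133/1000; 133/1000+47/250→321/1000; 101/500+211/1000→413/1000; 133/500+321/1000→587/1000; 413/1000+587/1000→1. L = 1227/500 ≈ 2.4540.
Efficiency = H/L = 2.4198/2.4540 = 98.6%.

98.6%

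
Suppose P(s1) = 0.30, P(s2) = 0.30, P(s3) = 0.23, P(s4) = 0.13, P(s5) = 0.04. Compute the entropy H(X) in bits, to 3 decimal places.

H = −Σ pᵢ log₂ pᵢ.
−0.30·log₂(0.30) = 0.5211
−0.30·log₂(0.30) = 0.5211
−0.23·log₂(0.23) = 0.4877
−0.13·log₂(0.13) = 0.3826
−0.04·log₂(0.04) = 0.1858
Sum ≈ 2.0982 → 2.098 bits.

2.098 bits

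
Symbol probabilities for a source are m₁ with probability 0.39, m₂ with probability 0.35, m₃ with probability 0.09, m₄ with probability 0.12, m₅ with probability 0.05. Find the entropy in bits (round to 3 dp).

H = −Σ pᵢ log₂ pᵢ.
−0.39·log₂(0.39) = 0.5298
−0.35·log₂(0.35) = 0.5301
−0.09·log₂(0.09) = 0.3127
−0.12·log₂(0.12) = 0.3671
−0.05·log₂(0.05) = 0.2161
Sum ≈ 1.9557 → 1.956 bits.

1.956 bits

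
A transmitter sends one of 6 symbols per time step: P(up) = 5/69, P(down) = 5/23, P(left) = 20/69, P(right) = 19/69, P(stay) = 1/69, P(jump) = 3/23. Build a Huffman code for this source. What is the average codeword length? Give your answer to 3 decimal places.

Repeatedly combine the two least-probable nodes; the expected code length is the sum of the merged weights.
merge 1/69 + 5/69 → 2/23
merge 2/23 + 3/23 → 5/23
merge 5/23 + 5/23 → 10/23
merge 19/69 + 20/69 → 13/23
merge 10/23 + 13/23 → 1
L = 2/23 + 5/23 + 10/23 + 13/23 + 1 = 53/23 ≈ 2.304 bits/symbol.

2.304 bits/symbol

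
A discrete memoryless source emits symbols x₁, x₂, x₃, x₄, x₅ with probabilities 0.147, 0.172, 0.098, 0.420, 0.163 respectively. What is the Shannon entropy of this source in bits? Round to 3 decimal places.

H = −Σ pᵢ log₂ pᵢ.
−0.147·log₂(0.147) = 0.4066
−0.172·log₂(0.172) = 0.4368
−0.098·log₂(0.098) = 0.3284
−0.420·log₂(0.420) = 0.5256
−0.163·log₂(0.163) = 0.4266
Sum ≈ 2.1240 → 2.124 bits.

2.124 bits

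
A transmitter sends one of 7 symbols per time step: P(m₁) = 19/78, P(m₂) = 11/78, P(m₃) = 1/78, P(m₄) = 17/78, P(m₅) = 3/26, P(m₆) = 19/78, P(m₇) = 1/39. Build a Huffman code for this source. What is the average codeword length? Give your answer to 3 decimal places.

2.487 bits/symbol

Repeatedly combine the two least-probable nodes; the expected code length is the sum of the merged weights.
merge 1/78 + 1/39 → 1/26
merge 1/26 + 3/26 → 2/13
merge 11/78 + 2/13 → 23/78
merge 17/78 + 19/78 → 6/13
merge 19/78 + 23/78 → 7/13
merge 6/13 + 7/13 → 1
L = 1/26 + 2/13 + 23/78 + 6/13 + 7/13 + 1 = 97/39 ≈ 2.487 bits/symbol.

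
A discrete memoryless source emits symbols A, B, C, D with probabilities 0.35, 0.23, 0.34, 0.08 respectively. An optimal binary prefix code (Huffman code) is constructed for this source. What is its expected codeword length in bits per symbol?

Repeatedly combine the two least-probable nodes; the expected code length is the sum of the merged weights.
merge 2/25 + 23/100 → 31/100
merge 31/100 + 17/50 → 13/20
merge 7/20 + 13/20 → 1
L = 31/100 + 13/20 + 1 = 49/25 = 1.96 bits/symbol.

1.96 bits/symbol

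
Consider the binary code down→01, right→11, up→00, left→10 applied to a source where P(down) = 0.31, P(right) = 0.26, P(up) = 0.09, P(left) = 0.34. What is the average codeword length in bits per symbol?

L̄ = Σ pᵢ·ℓᵢ = 0.31·2 + 0.26·2 + 0.09·2 + 0.34·2 = 2 bits/symbol.

2 bits/symbol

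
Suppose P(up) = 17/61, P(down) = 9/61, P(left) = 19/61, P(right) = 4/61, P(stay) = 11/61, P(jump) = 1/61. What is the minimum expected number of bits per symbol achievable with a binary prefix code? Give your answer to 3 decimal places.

Repeatedly combine the two least-probable nodes; the expected code length is the sum of the merged weights.
merge 1/61 + 4/61 → 5/61
merge 5/61 + 9/61 → 14/61
merge 11/61 + 14/61 → 25/61
merge 17/61 + 19/61 → 36/61
merge 25/61 + 36/61 → 1
L = 5/61 + 14/61 + 25/61 + 36/61 + 1 = 141/61 ≈ 2.311 bits/symbol.

2.311 bits/symbol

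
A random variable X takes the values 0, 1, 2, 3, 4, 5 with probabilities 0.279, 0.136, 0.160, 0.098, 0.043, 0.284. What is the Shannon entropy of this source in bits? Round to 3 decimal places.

2.368 bits

H = −Σ pᵢ log₂ pᵢ.
−0.279·log₂(0.279) = 0.5138
−0.136·log₂(0.136) = 0.3915
−0.160·log₂(0.160) = 0.4230
−0.098·log₂(0.098) = 0.3284
−0.043·log₂(0.043) = 0.1952
−0.284·log₂(0.284) = 0.5158
Sum ≈ 2.3677 → 2.368 bits.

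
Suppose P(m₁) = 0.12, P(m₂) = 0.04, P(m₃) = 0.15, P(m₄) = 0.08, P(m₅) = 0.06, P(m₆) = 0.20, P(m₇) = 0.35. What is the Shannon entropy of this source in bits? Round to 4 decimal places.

H = −Σ pᵢ log₂ pᵢ.
−0.12·log₂(0.12) = 0.3671
−0.04·log₂(0.04) = 0.1858
−0.15·log₂(0.15) = 0.4105
−0.08·log₂(0.08) = 0.2915
−0.06·log₂(0.06) = 0.2435
−0.20·log₂(0.20) = 0.4644
−0.35·log₂(0.35) = 0.5301
Sum ≈ 2.4929 → 2.4929 bits.

2.4929 bits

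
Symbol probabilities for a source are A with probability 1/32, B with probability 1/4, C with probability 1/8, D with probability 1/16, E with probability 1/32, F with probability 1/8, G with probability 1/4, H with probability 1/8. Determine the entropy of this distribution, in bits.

Each probability is a power of 1/2, so log₂(1/p) is an integer.
H = Σ p·log₂(1/p) = 1/32·5 + 1/4·2 + 1/8·3 + 1/16·4 + 1/32·5 + 1/8·3 + 1/4·2 + 1/8·3 = 2.6875 bits.

2.6875 bits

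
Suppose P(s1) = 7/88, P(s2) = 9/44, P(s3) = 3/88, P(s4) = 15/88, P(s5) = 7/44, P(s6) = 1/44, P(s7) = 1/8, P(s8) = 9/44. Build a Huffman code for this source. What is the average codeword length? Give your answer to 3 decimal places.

Repeatedly combine the two least-probable nodes; the expected code length is the sum of the merged weights.
merge 1/44 + 3/88 → 5/88
merge 5/88 + 7/88 → 3/22
merge 1/8 + 3/22 → 23/88
merge 7/44 + 15/88 → 29/88
merge 9/44 + 9/44 → 9/22
merge 23/88 + 29/88 → 13/22
merge 9/22 + 13/22 → 1
L = 5/88 + 3/22 + 23/88 + 29/88 + 9/22 + 13/22 + 1 = 245/88 ≈ 2.784 bits/symbol.

2.784 bits/symbol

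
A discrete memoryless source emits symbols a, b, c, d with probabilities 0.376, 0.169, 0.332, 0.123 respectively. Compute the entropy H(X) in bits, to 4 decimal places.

1.8641 bits

H = −Σ pᵢ log₂ pᵢ.
−0.376·log₂(0.376) = 0.5306
−0.169·log₂(0.169) = 0.4335
−0.332·log₂(0.332) = 0.5281
−0.123·log₂(0.123) = 0.3719
Sum ≈ 1.8641 → 1.8641 bits.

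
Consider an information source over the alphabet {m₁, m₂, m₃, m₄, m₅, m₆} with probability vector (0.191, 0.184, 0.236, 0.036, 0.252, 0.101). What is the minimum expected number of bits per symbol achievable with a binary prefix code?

2.458 bits/symbol

Repeatedly combine the two least-probable nodes; the expected code length is the sum of the merged weights.
merge 9/250 + 101/1000 → 137/1000
merge 137/1000 + 23/125 → 321/1000
merge 191/1000 + 59/250 → 427/1000
merge 63/250 + 321/1000 → 573/1000
merge 427/1000 + 573/1000 → 1
L = 137/1000 + 321/1000 + 427/1000 + 573/1000 + 1 = 1229/500 = 2.458 bits/symbol.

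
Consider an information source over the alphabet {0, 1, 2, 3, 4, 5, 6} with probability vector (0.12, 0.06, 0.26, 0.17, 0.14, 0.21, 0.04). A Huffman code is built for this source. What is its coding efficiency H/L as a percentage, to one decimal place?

99.1%

Entropy H = −Σ p log₂ p ≈ 2.6062 bits.
Huffman merges: 1/25+3/50→1/10; 1/10+3/25→11/50; 7/50+17/100→31/100; 21/100+11/50→43/100; 13/50+31/100→57/100; 43/100+57/100→1. L = 263/100 ≈ 2.6300.
Efficiency = H/L = 2.6062/2.6300 = 99.1%.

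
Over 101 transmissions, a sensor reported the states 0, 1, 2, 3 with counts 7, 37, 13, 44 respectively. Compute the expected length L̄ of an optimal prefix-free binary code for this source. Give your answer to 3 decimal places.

Probabilities are the counts divided by 101.
Repeatedly combine the two least-probable nodes; the expected code length is the sum of the merged weights.
merge 7/101 + 13/101 → 20/101
merge 20/101 + 37/101 → 57/101
merge 44/101 + 57/101 → 1
L = 20/101 + 57/101 + 1 = 178/101 ≈ 1.762 bits/symbol.

1.762 bits/symbol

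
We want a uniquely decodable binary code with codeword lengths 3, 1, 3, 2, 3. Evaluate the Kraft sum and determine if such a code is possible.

1.125; no

With common denominator 2^3 = 8: Σ 2^(−ℓᵢ) = 1/8 + 4/8 + 1/8 + 2/8 + 1/8 = 9/8 = 1.125.
Kraft's inequality requires Σ ≤ 1; here Σ = 1.125 > 1, so no such prefix code exists.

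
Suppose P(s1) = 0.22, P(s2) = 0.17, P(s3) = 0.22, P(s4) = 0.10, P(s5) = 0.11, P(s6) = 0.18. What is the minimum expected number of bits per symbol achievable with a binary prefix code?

2.56 bits/symbol

Repeatedly combine the two least-probable nodes; the expected code length is the sum of the merged weights.
merge 1/10 + 11/100 → 21/100
merge 17/100 + 9/50 → 7/20
merge 21/100 + 11/50 → 43/100
merge 11/50 + 7/20 → 57/100
merge 43/100 + 57/100 → 1
L = 21/100 + 7/20 + 43/100 + 57/100 + 1 = 64/25 = 2.56 bits/symbol.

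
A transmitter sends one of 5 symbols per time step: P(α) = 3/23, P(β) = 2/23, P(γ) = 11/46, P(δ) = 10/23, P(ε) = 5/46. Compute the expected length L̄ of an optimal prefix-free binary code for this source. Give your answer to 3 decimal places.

2.087 bits/symbol

Repeatedly combine the two least-probable nodes; the expected code length is the sum of the merged weights.
merge 2/23 + 5/46 → 9/46
merge 3/23 + 9/46 → 15/46
merge 11/46 + 15/46 → 13/23
merge 10/23 + 13/23 → 1
L = 9/46 + 15/46 + 13/23 + 1 = 48/23 ≈ 2.087 bits/symbol.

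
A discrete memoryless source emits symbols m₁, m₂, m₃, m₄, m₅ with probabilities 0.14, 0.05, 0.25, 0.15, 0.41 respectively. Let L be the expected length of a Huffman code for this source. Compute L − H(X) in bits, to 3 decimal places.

Entropy H = −Σ p log₂ p ≈ 2.0511 bits.
Huffman merges: 1/20+7/50→19/100; 3/20+19/100→17/50; 1/4+17/50→59/100; 41/100+59/100→1. L = 53/25 ≈ 2.1200.
L − H = 2.1200 − 2.0511 = 0.069 bits.

0.069 bits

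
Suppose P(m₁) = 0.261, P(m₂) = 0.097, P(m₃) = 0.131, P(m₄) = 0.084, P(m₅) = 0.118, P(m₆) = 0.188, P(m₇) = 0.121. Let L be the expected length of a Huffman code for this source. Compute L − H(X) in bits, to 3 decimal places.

0.030 bits

Entropy H = −Σ p log₂ p ≈ 2.7024 bits.
Huffman merges: 21/250+97/1000→181/1000; 59/500+121/1000→239/1000; 131/1000+181/1000→39/125; 47/250+239/1000→427/1000; 261/1000+39/125→573/1000; 427/1000+573/1000→1. L = 683/250 ≈ 2.7320.
L − H = 2.7320 − 2.7024 = 0.030 bits.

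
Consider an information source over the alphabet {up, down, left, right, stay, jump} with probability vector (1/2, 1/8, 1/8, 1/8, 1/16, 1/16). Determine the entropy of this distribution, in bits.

Each probability is a power of 1/2, so log₂(1/p) is an integer.
H = Σ p·log₂(1/p) = 1/2·1 + 1/8·3 + 1/8·3 + 1/8·3 + 1/16·4 + 1/16·4 = 2.125 bits.

2.125 bits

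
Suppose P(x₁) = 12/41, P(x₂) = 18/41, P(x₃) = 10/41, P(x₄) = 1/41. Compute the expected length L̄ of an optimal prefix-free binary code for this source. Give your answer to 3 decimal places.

1.829 bits/symbol

Repeatedly combine the two least-probable nodes; the expected code length is the sum of the merged weights.
merge 1/41 + 10/41 → 11/41
merge 11/41 + 12/41 → 23/41
merge 18/41 + 23/41 → 1
L = 11/41 + 23/41 + 1 = 75/41 ≈ 1.829 bits/symbol.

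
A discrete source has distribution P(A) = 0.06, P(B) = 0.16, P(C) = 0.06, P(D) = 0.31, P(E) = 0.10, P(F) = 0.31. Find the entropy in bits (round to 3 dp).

2.290 bits

H = −Σ pᵢ log₂ pᵢ.
−0.06·log₂(0.06) = 0.2435
−0.16·log₂(0.16) = 0.4230
−0.06·log₂(0.06) = 0.2435
−0.31·log₂(0.31) = 0.5238
−0.10·log₂(0.10) = 0.3322
−0.31·log₂(0.31) = 0.5238
Sum ≈ 2.2899 → 2.290 bits.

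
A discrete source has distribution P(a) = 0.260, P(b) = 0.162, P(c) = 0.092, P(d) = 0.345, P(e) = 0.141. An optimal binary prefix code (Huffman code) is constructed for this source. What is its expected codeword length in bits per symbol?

Repeatedly combine the two least-probable nodes; the expected code length is the sum of the merged weights.
merge 23/250 + 141/1000 → 233/1000
merge 81/500 + 233/1000 → 79/200
merge 13/50 + 69/200 → 121/200
merge 79/200 + 121/200 → 1
L = 233/1000 + 79/200 + 121/200 + 1 = 2233/1000 = 2.233 bits/symbol.

2.233 bits/symbol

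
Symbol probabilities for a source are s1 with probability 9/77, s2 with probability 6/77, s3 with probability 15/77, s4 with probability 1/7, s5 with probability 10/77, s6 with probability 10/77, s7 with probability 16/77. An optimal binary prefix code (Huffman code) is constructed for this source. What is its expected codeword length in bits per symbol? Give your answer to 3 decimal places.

Repeatedly combine the two least-probable nodes; the expected code length is the sum of the merged weights.
merge 6/77 + 9/77 → 15/77
merge 10/77 + 10/77 → 20/77
merge 1/7 + 15/77 → 26/77
merge 15/77 + 16/77 → 31/77
merge 20/77 + 26/77 → 46/77
merge 31/77 + 46/77 → 1
L = 15/77 + 20/77 + 26/77 + 31/77 + 46/77 + 1 = 215/77 ≈ 2.792 bits/symbol.

2.792 bits/symbol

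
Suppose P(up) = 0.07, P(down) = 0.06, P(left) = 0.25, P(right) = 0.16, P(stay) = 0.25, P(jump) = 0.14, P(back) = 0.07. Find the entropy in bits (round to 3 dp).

2.601 bits

H = −Σ pᵢ log₂ pᵢ.
−0.07·log₂(0.07) = 0.2686
−0.06·log₂(0.06) = 0.2435
−0.25·log₂(0.25) = 0.5000
−0.16·log₂(0.16) = 0.4230
−0.25·log₂(0.25) = 0.5000
−0.14·log₂(0.14) = 0.3971
−0.07·log₂(0.07) = 0.2686
Sum ≈ 2.6008 → 2.601 bits.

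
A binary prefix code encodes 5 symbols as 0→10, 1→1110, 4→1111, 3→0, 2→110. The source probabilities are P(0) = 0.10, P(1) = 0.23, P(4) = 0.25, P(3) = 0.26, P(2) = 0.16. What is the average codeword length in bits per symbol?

2.86 bits/symbol

L̄ = Σ pᵢ·ℓᵢ = 0.10·2 + 0.23·4 + 0.25·4 + 0.26·1 + 0.16·3 = 2.86 bits/symbol.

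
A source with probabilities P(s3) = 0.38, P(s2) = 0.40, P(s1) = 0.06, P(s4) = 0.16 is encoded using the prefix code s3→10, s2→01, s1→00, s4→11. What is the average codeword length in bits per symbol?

L̄ = Σ pᵢ·ℓᵢ = 0.38·2 + 0.40·2 + 0.06·2 + 0.16·2 = 2 bits/symbol.

2 bits/symbol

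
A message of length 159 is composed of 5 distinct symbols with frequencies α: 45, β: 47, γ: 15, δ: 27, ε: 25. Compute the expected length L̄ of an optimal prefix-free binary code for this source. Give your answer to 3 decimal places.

2.252 bits/symbol

Probabilities are the counts divided by 159.
Repeatedly combine the two least-probable nodes; the expected code length is the sum of the merged weights.
merge 5/53 + 25/159 → 40/159
merge 9/53 + 40/159 → 67/159
merge 15/53 + 47/159 → 92/159
merge 67/159 + 92/159 → 1
L = 40/159 + 67/159 + 92/159 + 1 = 358/159 ≈ 2.252 bits/symbol.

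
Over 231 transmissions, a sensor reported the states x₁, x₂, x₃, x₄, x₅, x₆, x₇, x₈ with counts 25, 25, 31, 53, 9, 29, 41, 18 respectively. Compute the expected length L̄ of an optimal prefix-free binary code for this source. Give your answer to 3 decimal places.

2.887 bits/symbol

Probabilities are the counts divided by 231.
Repeatedly combine the two least-probable nodes; the expected code length is the sum of the merged weights.
merge 3/77 + 6/77 → 9/77
merge 25/231 + 25/231 → 50/231
merge 9/77 + 29/231 → 8/33
merge 31/231 + 41/231 → 24/77
merge 50/231 + 53/231 → 103/231
merge 8/33 + 24/77 → 128/231
merge 103/231 + 128/231 → 1
L = 9/77 + 50/231 + 8/33 + 24/77 + 103/231 + 128/231 + 1 = 667/231 ≈ 2.887 bits/symbol.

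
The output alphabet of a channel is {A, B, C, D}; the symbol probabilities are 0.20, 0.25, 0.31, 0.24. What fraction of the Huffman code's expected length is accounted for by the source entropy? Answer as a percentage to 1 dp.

99.1%

Entropy H = −Σ p log₂ p ≈ 1.9823 bits.
Huffman merges: 1/5+6/25→11/25; 1/4+31/100→14/25; 11/25+14/25→1. L = 2 ≈ 2.0000.
Efficiency = H/L = 1.9823/2.0000 = 99.1%.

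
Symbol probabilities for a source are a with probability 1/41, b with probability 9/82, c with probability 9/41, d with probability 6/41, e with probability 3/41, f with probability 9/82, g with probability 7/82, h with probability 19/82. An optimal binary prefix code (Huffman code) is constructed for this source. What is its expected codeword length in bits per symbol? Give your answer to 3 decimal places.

2.829 bits/symbol

Repeatedly combine the two least-probable nodes; the expected code length is the sum of the merged weights.
merge 1/41 + 3/41 → 4/41
merge 7/82 + 4/41 → 15/82
merge 9/82 + 9/82 → 9/41
merge 6/41 + 15/82 → 27/82
merge 9/41 + 9/41 → 18/41
merge 19/82 + 27/82 → 23/41
merge 18/41 + 23/41 → 1
L = 4/41 + 15/82 + 9/41 + 27/82 + 18/41 + 23/41 + 1 = 116/41 ≈ 2.829 bits/symbol.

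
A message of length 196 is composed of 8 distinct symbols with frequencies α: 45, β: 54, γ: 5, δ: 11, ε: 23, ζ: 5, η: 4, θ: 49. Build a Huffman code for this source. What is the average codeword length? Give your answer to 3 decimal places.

2.490 bits/symbol

Probabilities are the counts divided by 196.
Repeatedly combine the two least-probable nodes; the expected code length is the sum of the merged weights.
merge 1/49 + 5/196 → 9/196
merge 5/196 + 9/196 → 1/14
merge 11/196 + 1/14 → 25/196
merge 23/196 + 25/196 → 12/49
merge 45/196 + 12/49 → 93/196
merge 1/4 + 27/98 → 103/196
merge 93/196 + 103/196 → 1
L = 9/196 + 1/14 + 25/196 + 12/49 + 93/196 + 103/196 + 1 = 122/49 ≈ 2.490 bits/symbol.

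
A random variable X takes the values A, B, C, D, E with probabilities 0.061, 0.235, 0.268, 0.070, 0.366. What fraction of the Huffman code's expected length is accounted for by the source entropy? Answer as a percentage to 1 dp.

96.0%

Entropy H = −Σ p log₂ p ≈ 2.0455 bits.
Huffman merges: 61/1000+7/100→131/1000; 131/1000+47/200→183/500; 67/250+183/500→317/500; 183/500+317/500→1. L = 2131/1000 ≈ 2.1310.
Efficiency = H/L = 2.0455/2.1310 = 96.0%.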